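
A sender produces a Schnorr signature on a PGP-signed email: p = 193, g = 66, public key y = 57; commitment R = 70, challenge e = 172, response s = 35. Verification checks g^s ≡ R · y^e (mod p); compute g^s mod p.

66^2 = 4356 ≡ 110
66^4 ≡ 110^2 = 12100 ≡ 134
66^8 ≡ 134^2 = 17956 ≡ 7
66^16 ≡ 7^2 = 49
66^32 ≡ 49^2 = 2401 ≡ 85
35 = 32 + 2 + 1, so 66^35 ≡ 85·110·66 ≡ 79 (mod 193)

79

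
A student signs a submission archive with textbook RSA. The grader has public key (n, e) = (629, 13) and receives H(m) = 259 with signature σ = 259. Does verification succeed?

passes

Squares mod 629: σ^1≡259, σ^2≡407, σ^4≡222, σ^8≡222
13 = 8 + 4 + 1, so σ^13 ≡ 222·222·259 ≡ 259 (mod 629)
σ^13 mod 629 = 259 matches H(m).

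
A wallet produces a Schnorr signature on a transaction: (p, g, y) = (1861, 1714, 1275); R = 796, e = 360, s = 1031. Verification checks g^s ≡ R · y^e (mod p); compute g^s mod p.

1714^2 = 2937796 ≡ 1138
1714^4 ≡ 1138^2 = 1295044 ≡ 1649
1714^8 ≡ 1649^2 = 2719201 ≡ 280
1714^16 ≡ 280^2 = 78400 ≡ 238
1714^32 ≡ 238^2 = 56644 ≡ 814
1714^64 ≡ 814^2 = 662596 ≡ 80
1714^128 ≡ 80^2 = 6400 ≡ 817
1714^256 ≡ 817^2 = 667489 ≡ 1251
1714^512 ≡ 1251^2 = 1565001 ≡ 1761
1714^1024 ≡ 1761^2 = 3101121 ≡ 695
1031 = 1024 + 4 + 2 + 1, so 1714^1031 ≡ 695·1649·1138·1714 ≡ 1512 (mod 1861)

1512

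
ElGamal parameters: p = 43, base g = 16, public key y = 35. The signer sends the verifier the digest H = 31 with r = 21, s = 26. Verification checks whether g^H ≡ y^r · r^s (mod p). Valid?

Left side g^H mod p:
16^2 = 256 ≡ 41
16^4 ≡ 41^2 = 1681 ≡ 4
16^8 ≡ 4^2 = 16
16^16 ≡ 16^2 = 256 ≡ 41
31 = 16 + 8 + 4 + 2 + 1, so 16^31 ≡ 41·16·4·41·16 ≡ 11 (mod 43)
Right side y^r · r^s mod p:
35^2 = 1225 ≡ 21
35^4 ≡ 21^2 = 441 ≡ 11
35^8 ≡ 11^2 = 121 ≡ 35
35^16 ≡ 35^2 = 1225 ≡ 21
21 = 16 + 4 + 1, so 35^21 ≡ 21·11·35 ≡ 1 (mod 43)
21^2 = 441 ≡ 11
21^4 ≡ 11^2 = 121 ≡ 35
21^8 ≡ 35^2 = 1225 ≡ 21
21^16 ≡ 21^2 = 441 ≡ 11
26 = 16 + 8 + 2, so 21^26 ≡ 11·21·11 ≡ 4 (mod 43)
1·4 = 4 ≡ 4 (mod 43)
11 ≠ 4, so verification fails.

no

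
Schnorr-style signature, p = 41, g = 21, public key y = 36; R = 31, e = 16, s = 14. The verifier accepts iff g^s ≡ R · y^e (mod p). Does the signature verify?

g^s mod p:
Squares mod 41: 21^1≡21, 21^2≡31, 21^4≡18, 21^8≡37
14 = 8 + 4 + 2, so 21^14 ≡ 37·18·31 ≡ 23 (mod 41)
R · y^e mod p:
Squares mod 41: 36^1≡36, 36^2≡25, 36^4≡10, 36^8≡18, 36^16≡37
36^16 ≡ 37 (mod 41)
31·37 = 1147 ≡ 40 (mod 41)
23 ≠ 40; the check fails.

does not verify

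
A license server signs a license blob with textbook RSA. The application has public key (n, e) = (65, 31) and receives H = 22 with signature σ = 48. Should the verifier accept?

accept

σ^31 mod 65 = 22
22 = H, so the signature checks out.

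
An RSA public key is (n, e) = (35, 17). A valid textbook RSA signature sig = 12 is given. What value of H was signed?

Squares mod 35: sig^1≡12, sig^2≡4, sig^4≡16, sig^8≡11, sig^16≡16
17 = 16 + 1, so sig^17 ≡ 16·12 ≡ 17 (mod 35)

17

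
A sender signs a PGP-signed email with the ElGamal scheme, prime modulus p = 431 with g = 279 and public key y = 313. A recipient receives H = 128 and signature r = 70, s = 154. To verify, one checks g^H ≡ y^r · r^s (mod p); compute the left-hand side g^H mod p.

279^2 = 77841 ≡ 261
279^4 ≡ 261^2 = 68121 ≡ 23
279^8 ≡ 23^2 = 529 ≡ 98
279^16 ≡ 98^2 = 9604 ≡ 122
279^32 ≡ 122^2 = 14884 ≡ 230
279^64 ≡ 230^2 = 52900 ≡ 318
279^128 ≡ 318^2 = 101124 ≡ 270

270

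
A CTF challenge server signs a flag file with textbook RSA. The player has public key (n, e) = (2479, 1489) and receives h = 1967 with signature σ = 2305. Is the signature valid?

σ^2 ≡ 2305^2 = 5313025 ≡ 528
σ^4 ≡ 528^2 = 278784 ≡ 1136
σ^8 ≡ 1136^2 = 1290496 ≡ 1416
σ^16 ≡ 1416^2 = 2005056 ≡ 2024
σ^32 ≡ 2024^2 = 4096576 ≡ 1268
σ^64 ≡ 1268^2 = 1607824 ≡ 1432
σ^128 ≡ 1432^2 = 2050624 ≡ 491
σ^256 ≡ 491^2 = 241081 ≡ 618
σ^512 ≡ 618^2 = 381924 ≡ 158
σ^1024 ≡ 158^2 = 24964 ≡ 174
1489 = 1024 + 256 + 128 + 64 + 16 + 1, so σ^1489 ≡ 174·618·491·1432·2024·2305 ≡ 1343 (mod 2479)
σ^1489 mod 2479 = 1343, but h = 1967.

invalid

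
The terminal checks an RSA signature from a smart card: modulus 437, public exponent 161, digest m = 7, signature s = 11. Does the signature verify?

verifies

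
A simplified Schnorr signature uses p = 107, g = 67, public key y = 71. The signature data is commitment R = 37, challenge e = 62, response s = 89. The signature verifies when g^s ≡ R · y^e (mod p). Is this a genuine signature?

g^s mod p:
67^2 = 4489 ≡ 102
67^4 ≡ 102^2 = 10404 ≡ 25
67^8 ≡ 25^2 = 625 ≡ 90
67^16 ≡ 90^2 = 8100 ≡ 75
67^32 ≡ 75^2 = 5625 ≡ 61
67^64 ≡ 61^2 = 3721 ≡ 83
89 = 64 + 16 + 8 + 1, so 67^89 ≡ 83·75·90·67 ≡ 80 (mod 107)
R · y^e mod p:
71^2 = 5041 ≡ 12
71^4 ≡ 12^2 = 144 ≡ 37
71^8 ≡ 37^2 = 1369 ≡ 85
71^16 ≡ 85^2 = 7225 ≡ 56
71^32 ≡ 56^2 = 3136 ≡ 33
62 = 32 + 16 + 8 + 4 + 2, so 71^62 ≡ 33·56·85·37·12 ≡ 64 (mod 107)
37·64 = 2368 ≡ 14 (mod 107)
80 ≠ 14; the check fails.

forged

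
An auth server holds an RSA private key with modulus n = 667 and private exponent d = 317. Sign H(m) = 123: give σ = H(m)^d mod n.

78

(H(m))^2 ≡ 123^2 = 15129 ≡ 455
(H(m))^4 ≡ 455^2 = 207025 ≡ 255
(H(m))^8 ≡ 255^2 = 65025 ≡ 326
(H(m))^16 ≡ 326^2 = 106276 ≡ 223
(H(m))^32 ≡ 223^2 = 49729 ≡ 371
(H(m))^64 ≡ 371^2 = 137641 ≡ 239
(H(m))^128 ≡ 239^2 = 57121 ≡ 426
(H(m))^256 ≡ 426^2 = 181476 ≡ 52
317 = 256 + 32 + 16 + 8 + 4 + 1, so (H(m))^317 ≡ 52·371·223·326·255·123 ≡ 78 (mod 667)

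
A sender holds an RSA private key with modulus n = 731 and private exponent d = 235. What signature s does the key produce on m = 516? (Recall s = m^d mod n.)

m^2 ≡ 516^2 = 266256 ≡ 172
m^4 ≡ 172^2 = 29584 ≡ 344
m^8 ≡ 344^2 = 118336 ≡ 645
m^16 ≡ 645^2 = 416025 ≡ 86
m^32 ≡ 86^2 = 7396 ≡ 86
m^64 ≡ 86^2 = 7396 ≡ 86
m^128 ≡ 86^2 = 7396 ≡ 86
235 = 128 + 64 + 32 + 8 + 2 + 1, so m^235 ≡ 86·86·86·645·172·516 ≡ 430 (mod 731)

430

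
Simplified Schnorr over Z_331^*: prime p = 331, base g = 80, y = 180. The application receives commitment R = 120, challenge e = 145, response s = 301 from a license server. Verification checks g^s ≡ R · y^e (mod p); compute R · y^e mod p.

180^2 = 32400 ≡ 293
180^4 ≡ 293^2 = 85849 ≡ 120
180^8 ≡ 120^2 = 14400 ≡ 167
180^16 ≡ 167^2 = 27889 ≡ 85
180^32 ≡ 85^2 = 7225 ≡ 274
180^64 ≡ 274^2 = 75076 ≡ 270
180^128 ≡ 270^2 = 72900 ≡ 80
145 = 128 + 16 + 1, so 180^145 ≡ 80·85·180 ≡ 293 (mod 331)
R · y^e ≡ 120·293 = 35160 ≡ 74 (mod 331)

74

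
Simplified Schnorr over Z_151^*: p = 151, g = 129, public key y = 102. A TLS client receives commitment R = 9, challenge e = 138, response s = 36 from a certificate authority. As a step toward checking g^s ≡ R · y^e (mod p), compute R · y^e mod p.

98

102^138 mod 151 = 78
R · y^e ≡ 9·78 = 702 ≡ 98 (mod 151)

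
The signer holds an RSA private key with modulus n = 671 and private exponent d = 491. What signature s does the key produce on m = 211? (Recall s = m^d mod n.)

277

m^2 ≡ 211^2 = 44521 ≡ 235
m^4 ≡ 235^2 = 55225 ≡ 203
m^8 ≡ 203^2 = 41209 ≡ 278
m^16 ≡ 278^2 = 77284 ≡ 119
m^32 ≡ 119^2 = 14161 ≡ 70
m^64 ≡ 70^2 = 4900 ≡ 203
m^128 ≡ 203^2 = 41209 ≡ 278
m^256 ≡ 278^2 = 77284 ≡ 119
491 = 256 + 128 + 64 + 32 + 8 + 2 + 1, so m^491 ≡ 119·278·203·70·278·235·211 ≡ 277 (mod 671)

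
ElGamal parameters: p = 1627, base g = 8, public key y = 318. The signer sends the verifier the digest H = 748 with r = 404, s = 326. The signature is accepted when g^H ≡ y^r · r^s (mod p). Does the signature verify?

verifies

Left side g^H mod p:
8^2 = 64
8^4 ≡ 64^2 = 4096 ≡ 842
8^8 ≡ 842^2 = 708964 ≡ 1219
8^16 ≡ 1219^2 = 1485961 ≡ 510
8^32 ≡ 510^2 = 260100 ≡ 1407
8^64 ≡ 1407^2 = 1979649 ≡ 1217
8^128 ≡ 1217^2 = 1481089 ≡ 519
8^256 ≡ 519^2 = 269361 ≡ 906
8^512 ≡ 906^2 = 820836 ≡ 828
748 = 512 + 128 + 64 + 32 + 8 + 4, so 8^748 ≡ 828·519·1217·1407·1219·842 ≡ 1189 (mod 1627)
Right side y^r · r^s mod p:
318^2 = 101124 ≡ 250
318^4 ≡ 250^2 = 62500 ≡ 674
318^8 ≡ 674^2 = 454276 ≡ 343
318^16 ≡ 343^2 = 117649 ≡ 505
318^32 ≡ 505^2 = 255025 ≡ 1213
318^64 ≡ 1213^2 = 1471369 ≡ 561
318^128 ≡ 561^2 = 314721 ≡ 710
318^256 ≡ 710^2 = 504100 ≡ 1357
404 = 256 + 128 + 16 + 4, so 318^404 ≡ 1357·710·505·674 ≡ 783 (mod 1627)
404^2 = 163216 ≡ 516
404^4 ≡ 516^2 = 266256 ≡ 1055
404^8 ≡ 1055^2 = 1113025 ≡ 157
404^16 ≡ 157^2 = 24649 ≡ 244
404^32 ≡ 244^2 = 59536 ≡ 964
404^64 ≡ 964^2 = 929296 ≡ 279
404^128 ≡ 279^2 = 77841 ≡ 1372
404^256 ≡ 1372^2 = 1882384 ≡ 1572
326 = 256 + 64 + 4 + 2, so 404^326 ≡ 1572·279·1055·516 ≡ 1508 (mod 1627)
783·1508 = 1180764 ≡ 1189 (mod 1627)
1189 ≡ 1189 (mod 1627), so the signature is genuine.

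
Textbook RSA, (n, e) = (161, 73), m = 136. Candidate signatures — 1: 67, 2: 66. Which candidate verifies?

2

Candidate 1: 67^2 = 4489 ≡ 142; 67^4 ≡ 142^2 = 20164 ≡ 39; 67^8 ≡ 39^2 = 1521 ≡ 72; 67^16 ≡ 72^2 = 5184 ≡ 32; 67^32 ≡ 32^2 = 1024 ≡ 58; 67^64 ≡ 58^2 = 3364 ≡ 144; 73 = 64 + 8 + 1, so 67^73 ≡ 144·72·67 ≡ 102 (mod 161)
Candidate 2: 66^2 = 4356 ≡ 9; 66^4 ≡ 9^2 = 81; 66^8 ≡ 81^2 = 6561 ≡ 121; 66^16 ≡ 121^2 = 14641 ≡ 151; 66^32 ≡ 151^2 = 22801 ≡ 100; 66^64 ≡ 100^2 = 10000 ≡ 18; 73 = 64 + 8 + 1, so 66^73 ≡ 18·121·66 ≡ 136 (mod 161)
  → matches m = 136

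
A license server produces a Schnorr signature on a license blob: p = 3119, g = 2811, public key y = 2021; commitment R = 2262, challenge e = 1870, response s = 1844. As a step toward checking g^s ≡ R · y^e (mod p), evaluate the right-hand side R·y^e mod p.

2565

2021^2 = 4084441 ≡ 1670
2021^4 ≡ 1670^2 = 2788900 ≡ 514
2021^8 ≡ 514^2 = 264196 ≡ 2200
2021^16 ≡ 2200^2 = 4840000 ≡ 2431
2021^32 ≡ 2431^2 = 5909761 ≡ 2375
2021^64 ≡ 2375^2 = 5640625 ≡ 1473
2021^128 ≡ 1473^2 = 2169729 ≡ 2024
2021^256 ≡ 2024^2 = 4096576 ≡ 1329
2021^512 ≡ 1329^2 = 1766241 ≡ 887
2021^1024 ≡ 887^2 = 786769 ≡ 781
1870 = 1024 + 512 + 256 + 64 + 8 + 4 + 2, so 2021^1870 ≡ 781·887·1329·1473·2200·514·1670 ≡ 1602 (mod 3119)
R · y^e ≡ 2262·1602 = 3623724 ≡ 2565 (mod 3119)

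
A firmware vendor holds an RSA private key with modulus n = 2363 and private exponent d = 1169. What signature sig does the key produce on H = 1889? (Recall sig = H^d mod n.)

H^2 ≡ 1889^2 = 3568321 ≡ 191
H^4 ≡ 191^2 = 36481 ≡ 1036
H^8 ≡ 1036^2 = 1073296 ≡ 494
H^16 ≡ 494^2 = 244036 ≡ 647
H^32 ≡ 647^2 = 418609 ≡ 358
H^64 ≡ 358^2 = 128164 ≡ 562
H^128 ≡ 562^2 = 315844 ≡ 1565
H^256 ≡ 1565^2 = 2449225 ≡ 1157
H^512 ≡ 1157^2 = 1338649 ≡ 1191
H^1024 ≡ 1191^2 = 1418481 ≡ 681
1169 = 1024 + 128 + 16 + 1, so H^1169 ≡ 681·1565·647·1889 ≡ 631 (mod 2363)

631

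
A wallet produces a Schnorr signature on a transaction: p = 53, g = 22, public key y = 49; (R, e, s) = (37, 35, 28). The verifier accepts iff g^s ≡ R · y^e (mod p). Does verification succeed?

fails

g^s mod p:
22^2 = 484 ≡ 7
22^4 ≡ 7^2 = 49
22^8 ≡ 49^2 = 2401 ≡ 16
22^16 ≡ 16^2 = 256 ≡ 44
28 = 16 + 8 + 4, so 22^28 ≡ 44·16·49 ≡ 46 (mod 53)
R · y^e mod p:
49^2 = 2401 ≡ 16
49^4 ≡ 16^2 = 256 ≡ 44
49^8 ≡ 44^2 = 1936 ≡ 28
49^16 ≡ 28^2 = 784 ≡ 42
49^32 ≡ 42^2 = 1764 ≡ 15
35 = 32 + 2 + 1, so 49^35 ≡ 15·16·49 ≡ 47 (mod 53)
37·47 = 1739 ≡ 43 (mod 53)
46 ≠ 43; the check fails.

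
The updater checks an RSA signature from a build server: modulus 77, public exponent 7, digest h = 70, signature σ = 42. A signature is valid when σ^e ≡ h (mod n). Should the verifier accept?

σ^2 ≡ 42^2 = 1764 ≡ 70
σ^4 ≡ 70^2 = 4900 ≡ 49
7 = 4 + 2 + 1, so σ^7 ≡ 49·70·42 ≡ 70 (mod 77)
σ^7 mod 77 = 70 matches h.

accept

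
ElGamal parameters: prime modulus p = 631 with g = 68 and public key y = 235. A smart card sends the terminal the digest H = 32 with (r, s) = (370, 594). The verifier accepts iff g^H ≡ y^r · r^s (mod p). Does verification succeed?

fails

Left side g^H mod p:
68^2 = 4624 ≡ 207
68^4 ≡ 207^2 = 42849 ≡ 572
68^8 ≡ 572^2 = 327184 ≡ 326
68^16 ≡ 326^2 = 106276 ≡ 268
68^32 ≡ 268^2 = 71824 ≡ 521
Right side y^r · r^s mod p:
235^2 = 55225 ≡ 328
235^4 ≡ 328^2 = 107584 ≡ 314
235^8 ≡ 314^2 = 98596 ≡ 160
235^16 ≡ 160^2 = 25600 ≡ 360
235^32 ≡ 360^2 = 129600 ≡ 245
235^64 ≡ 245^2 = 60025 ≡ 80
235^128 ≡ 80^2 = 6400 ≡ 90
235^256 ≡ 90^2 = 8100 ≡ 528
370 = 256 + 64 + 32 + 16 + 2, so 235^370 ≡ 528·80·245·360·328 ≡ 388 (mod 631)
370^2 = 136900 ≡ 604
370^4 ≡ 604^2 = 364816 ≡ 98
370^8 ≡ 98^2 = 9604 ≡ 139
370^16 ≡ 139^2 = 19321 ≡ 391
370^32 ≡ 391^2 = 152881 ≡ 179
370^64 ≡ 179^2 = 32041 ≡ 491
370^128 ≡ 491^2 = 241081 ≡ 39
370^256 ≡ 39^2 = 1521 ≡ 259
370^512 ≡ 259^2 = 67081 ≡ 195
594 = 512 + 64 + 16 + 2, so 370^594 ≡ 195·491·391·604 ≡ 5 (mod 631)
388·5 = 1940 ≡ 47 (mod 631)
521 ≠ 47, so verification fails.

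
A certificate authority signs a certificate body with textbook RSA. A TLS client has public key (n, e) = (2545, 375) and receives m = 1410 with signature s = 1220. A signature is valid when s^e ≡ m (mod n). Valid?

s^2 ≡ 1220^2 = 1488400 ≡ 2120
s^4 ≡ 2120^2 = 4494400 ≡ 2475
s^8 ≡ 2475^2 = 6125625 ≡ 2355
s^16 ≡ 2355^2 = 5546025 ≡ 470
s^32 ≡ 470^2 = 220900 ≡ 2030
s^64 ≡ 2030^2 = 4120900 ≡ 545
s^128 ≡ 545^2 = 297025 ≡ 1805
s^256 ≡ 1805^2 = 3258025 ≡ 425
375 = 256 + 64 + 32 + 16 + 4 + 2 + 1, so s^375 ≡ 425·545·2030·470·2475·2120·1220 ≡ 1410 (mod 2545)
s^375 mod 2545 = 1410 matches m.

yes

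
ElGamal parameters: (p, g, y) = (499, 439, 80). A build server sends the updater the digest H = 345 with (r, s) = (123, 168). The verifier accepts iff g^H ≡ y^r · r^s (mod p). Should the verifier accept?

Left side g^H mod p:
Squares mod 499: 439^1≡439, 439^2≡107, 439^4≡471, 439^8≡285, 439^16≡387, 439^32≡69, 439^64≡270, 439^128≡46, 439^256≡120
345 = 256 + 64 + 16 + 8 + 1, so 439^345 ≡ 120·270·387·285·439 ≡ 167 (mod 499)
Right side y^r · r^s mod p:
Squares mod 499: 80^1≡80, 80^2≡412, 80^4≡84, 80^8≡70, 80^16≡409, 80^32≡116, 80^64≡482
123 = 64 + 32 + 16 + 8 + 2 + 1, so 80^123 ≡ 482·116·409·70·412·80 ≡ 421 (mod 499)
Squares mod 499: 123^1≡123, 123^2≡159, 123^4≡331, 123^8≡280, 123^16≡57, 123^32≡255, 123^64≡155, 123^128≡73
168 = 128 + 32 + 8, so 123^168 ≡ 73·255·280 ≡ 145 (mod 499)
421·145 = 61045 ≡ 167 (mod 499)
167 ≡ 167 (mod 499), so the signature is genuine.

accept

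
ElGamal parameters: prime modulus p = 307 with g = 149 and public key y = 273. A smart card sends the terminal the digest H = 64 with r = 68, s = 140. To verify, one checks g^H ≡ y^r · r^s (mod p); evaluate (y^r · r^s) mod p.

256

273^2 = 74529 ≡ 235
273^4 ≡ 235^2 = 55225 ≡ 272
273^8 ≡ 272^2 = 73984 ≡ 304
273^16 ≡ 304^2 = 92416 ≡ 9
273^32 ≡ 9^2 = 81
273^64 ≡ 81^2 = 6561 ≡ 114
68 = 64 + 4, so 273^68 ≡ 114·272 ≡ 1 (mod 307)
68^2 = 4624 ≡ 19
68^4 ≡ 19^2 = 361 ≡ 54
68^8 ≡ 54^2 = 2916 ≡ 153
68^16 ≡ 153^2 = 23409 ≡ 77
68^32 ≡ 77^2 = 5929 ≡ 96
68^64 ≡ 96^2 = 9216 ≡ 6
68^128 ≡ 6^2 = 36
140 = 128 + 8 + 4, so 68^140 ≡ 36·153·54 ≡ 256 (mod 307)
y^r · r^s ≡ 1·256 = 256 ≡ 256 (mod 307)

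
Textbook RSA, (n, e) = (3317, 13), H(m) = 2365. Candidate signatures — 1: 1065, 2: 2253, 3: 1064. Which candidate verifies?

3

Candidate 1: 1065^13 mod 3317 = 1881
Candidate 2: 2253^13 mod 3317 = 952
Candidate 3: 1064^13 mod 3317 = 2365
  → matches H(m) = 2365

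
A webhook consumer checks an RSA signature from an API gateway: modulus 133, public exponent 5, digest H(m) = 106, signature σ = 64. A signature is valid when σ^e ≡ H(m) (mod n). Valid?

yes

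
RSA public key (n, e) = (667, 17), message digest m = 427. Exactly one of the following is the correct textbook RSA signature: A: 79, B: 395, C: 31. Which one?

C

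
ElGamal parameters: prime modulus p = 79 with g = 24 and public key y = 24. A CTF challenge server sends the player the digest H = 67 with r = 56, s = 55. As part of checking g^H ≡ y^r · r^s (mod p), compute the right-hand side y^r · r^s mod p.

24

24^56 mod 79 = 23
56^55 mod 79 = 56
y^r · r^s ≡ 23·56 = 1288 ≡ 24 (mod 79)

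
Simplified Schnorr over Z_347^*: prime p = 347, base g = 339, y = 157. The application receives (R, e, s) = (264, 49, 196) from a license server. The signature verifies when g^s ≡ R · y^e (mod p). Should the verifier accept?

g^s mod p:
339^2 = 114921 ≡ 64
339^4 ≡ 64^2 = 4096 ≡ 279
339^8 ≡ 279^2 = 77841 ≡ 113
339^16 ≡ 113^2 = 12769 ≡ 277
339^32 ≡ 277^2 = 76729 ≡ 42
339^64 ≡ 42^2 = 1764 ≡ 29
339^128 ≡ 29^2 = 841 ≡ 147
196 = 128 + 64 + 4, so 339^196 ≡ 147·29·279 ≡ 208 (mod 347)
R · y^e mod p:
157^2 = 24649 ≡ 12
157^4 ≡ 12^2 = 144
157^8 ≡ 144^2 = 20736 ≡ 263
157^16 ≡ 263^2 = 69169 ≡ 116
157^32 ≡ 116^2 = 13456 ≡ 270
49 = 32 + 16 + 1, so 157^49 ≡ 270·116·157 ≡ 250 (mod 347)
264·250 = 66000 ≡ 70 (mod 347)
208 ≠ 70; the check fails.

reject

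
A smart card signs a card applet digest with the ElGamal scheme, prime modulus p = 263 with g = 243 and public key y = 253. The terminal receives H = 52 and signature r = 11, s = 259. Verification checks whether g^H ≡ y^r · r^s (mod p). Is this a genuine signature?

Left side g^H mod p:
243^2 = 59049 ≡ 137
243^4 ≡ 137^2 = 18769 ≡ 96
243^8 ≡ 96^2 = 9216 ≡ 11
243^16 ≡ 11^2 = 121
243^32 ≡ 121^2 = 14641 ≡ 176
52 = 32 + 16 + 4, so 243^52 ≡ 176·121·96 ≡ 117 (mod 263)
Right side y^r · r^s mod p:
253^2 = 64009 ≡ 100
253^4 ≡ 100^2 = 10000 ≡ 6
253^8 ≡ 6^2 = 36
11 = 8 + 2 + 1, so 253^11 ≡ 36·100·253 ≡ 31 (mod 263)
11^2 = 121
11^4 ≡ 121^2 = 14641 ≡ 176
11^8 ≡ 176^2 = 30976 ≡ 205
11^16 ≡ 205^2 = 42025 ≡ 208
11^32 ≡ 208^2 = 43264 ≡ 132
11^64 ≡ 132^2 = 17424 ≡ 66
11^128 ≡ 66^2 = 4356 ≡ 148
11^256 ≡ 148^2 = 21904 ≡ 75
259 = 256 + 2 + 1, so 11^259 ≡ 75·121·11 ≡ 148 (mod 263)
31·148 = 4588 ≡ 117 (mod 263)
117 ≡ 117 (mod 263), so the signature is genuine.

genuine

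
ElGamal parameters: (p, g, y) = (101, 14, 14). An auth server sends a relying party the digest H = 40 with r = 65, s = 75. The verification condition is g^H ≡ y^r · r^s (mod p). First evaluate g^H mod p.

1

Squares mod 101: 14^1≡14, 14^2≡95, 14^4≡36, 14^8≡84, 14^16≡87, 14^32≡95
40 = 32 + 8, so 14^40 ≡ 95·84 ≡ 1 (mod 101)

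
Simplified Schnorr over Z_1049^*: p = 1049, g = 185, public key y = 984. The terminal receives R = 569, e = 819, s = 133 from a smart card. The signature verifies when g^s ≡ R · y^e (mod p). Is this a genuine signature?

g^s mod p:
Squares mod 1049: 185^1≡185, 185^2≡657, 185^4≡510, 185^8≡997, 185^16≡606, 185^32≡86, 185^64≡53, 185^128≡711
133 = 128 + 4 + 1, so 185^133 ≡ 711·510·185 ≡ 349 (mod 1049)
R · y^e mod p:
Squares mod 1049: 984^1≡984, 984^2≡29, 984^4≡841, 984^8≡255, 984^16≡1036, 984^32≡169, 984^64≡238, 984^128≡1047, 984^256≡4, 984^512≡16
819 = 512 + 256 + 32 + 16 + 2 + 1, so 984^819 ≡ 16·4·169·1036·29·984 ≡ 495 (mod 1049)
569·495 = 281655 ≡ 523 (mod 1049)
349 ≠ 523; the check fails.

forged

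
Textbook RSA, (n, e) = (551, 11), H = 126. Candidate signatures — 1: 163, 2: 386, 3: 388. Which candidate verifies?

3

Candidate 1: Squares mod 551: 163^1≡163, 163^2≡121, 163^4≡315, 163^8≡45; 11 = 8 + 2 + 1, so 163^11 ≡ 45·121·163 ≡ 425 (mod 551)
Candidate 2: Squares mod 551: 386^1≡386, 386^2≡226, 386^4≡384, 386^8≡339; 11 = 8 + 2 + 1, so 386^11 ≡ 339·226·386 ≡ 283 (mod 551)
Candidate 3: Squares mod 551: 388^1≡388, 388^2≡121, 388^4≡315, 388^8≡45; 11 = 8 + 2 + 1, so 388^11 ≡ 45·121·388 ≡ 126 (mod 551)
  → matches H = 126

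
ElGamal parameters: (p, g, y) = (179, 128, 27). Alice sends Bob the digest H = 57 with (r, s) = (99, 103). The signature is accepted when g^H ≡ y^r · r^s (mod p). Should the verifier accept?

Left side g^H mod p:
128^2 = 16384 ≡ 95
128^4 ≡ 95^2 = 9025 ≡ 75
128^8 ≡ 75^2 = 5625 ≡ 76
128^16 ≡ 76^2 = 5776 ≡ 48
128^32 ≡ 48^2 = 2304 ≡ 156
57 = 32 + 16 + 8 + 1, so 128^57 ≡ 156·48·76·128 ≡ 109 (mod 179)
Right side y^r · r^s mod p:
27^2 = 729 ≡ 13
27^4 ≡ 13^2 = 169
27^8 ≡ 169^2 = 28561 ≡ 100
27^16 ≡ 100^2 = 10000 ≡ 155
27^32 ≡ 155^2 = 24025 ≡ 39
27^64 ≡ 39^2 = 1521 ≡ 89
99 = 64 + 32 + 2 + 1, so 27^99 ≡ 89·39·13·27 ≡ 47 (mod 179)
99^2 = 9801 ≡ 135
99^4 ≡ 135^2 = 18225 ≡ 146
99^8 ≡ 146^2 = 21316 ≡ 15
99^16 ≡ 15^2 = 225 ≡ 46
99^32 ≡ 46^2 = 2116 ≡ 147
99^64 ≡ 147^2 = 21609 ≡ 129
103 = 64 + 32 + 4 + 2 + 1, so 99^103 ≡ 129·147·146·135·99 ≡ 58 (mod 179)
47·58 = 2726 ≡ 41 (mod 179)
109 ≠ 41, so verification fails.

reject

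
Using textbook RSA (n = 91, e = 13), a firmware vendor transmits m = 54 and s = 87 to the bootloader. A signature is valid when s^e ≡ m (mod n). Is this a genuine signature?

forged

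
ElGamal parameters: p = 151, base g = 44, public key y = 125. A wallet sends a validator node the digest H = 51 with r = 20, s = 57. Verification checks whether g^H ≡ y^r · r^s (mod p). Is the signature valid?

Left side g^H mod p:
44^2 = 1936 ≡ 124
44^4 ≡ 124^2 = 15376 ≡ 125
44^8 ≡ 125^2 = 15625 ≡ 72
44^16 ≡ 72^2 = 5184 ≡ 50
44^32 ≡ 50^2 = 2500 ≡ 84
51 = 32 + 16 + 2 + 1, so 44^51 ≡ 84·50·124·44 ≡ 44 (mod 151)
Right side y^r · r^s mod p:
125^2 = 15625 ≡ 72
125^4 ≡ 72^2 = 5184 ≡ 50
125^8 ≡ 50^2 = 2500 ≡ 84
125^16 ≡ 84^2 = 7056 ≡ 110
20 = 16 + 4, so 125^20 ≡ 110·50 ≡ 64 (mod 151)
20^2 = 400 ≡ 98
20^4 ≡ 98^2 = 9604 ≡ 91
20^8 ≡ 91^2 = 8281 ≡ 127
20^16 ≡ 127^2 = 16129 ≡ 123
20^32 ≡ 123^2 = 15129 ≡ 29
57 = 32 + 16 + 8 + 1, so 20^57 ≡ 29·123·127·20 ≡ 29 (mod 151)
64·29 = 1856 ≡ 44 (mod 151)
44 ≡ 44 (mod 151), so the signature is genuine.

valid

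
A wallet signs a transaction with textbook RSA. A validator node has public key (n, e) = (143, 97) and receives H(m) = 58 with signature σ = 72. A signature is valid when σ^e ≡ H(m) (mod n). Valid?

no

Squares mod 143: σ^1≡72, σ^2≡36, σ^4≡9, σ^8≡81, σ^16≡126, σ^32≡3, σ^64≡9
97 = 64 + 32 + 1, so σ^97 ≡ 9·3·72 ≡ 85 (mod 143)
σ^97 mod 143 = 85, but H(m) = 58.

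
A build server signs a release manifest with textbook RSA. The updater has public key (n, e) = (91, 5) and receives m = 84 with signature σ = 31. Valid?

no

σ^2 ≡ 31^2 = 961 ≡ 51
σ^4 ≡ 51^2 = 2601 ≡ 53
5 = 4 + 1, so σ^5 ≡ 53·31 ≡ 5 (mod 91)
5 ≠ 84, so verification fails.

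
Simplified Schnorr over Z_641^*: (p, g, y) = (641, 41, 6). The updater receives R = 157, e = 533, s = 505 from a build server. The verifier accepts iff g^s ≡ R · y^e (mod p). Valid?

yes

g^s mod p:
41^2 = 1681 ≡ 399
41^4 ≡ 399^2 = 159201 ≡ 233
41^8 ≡ 233^2 = 54289 ≡ 445
41^16 ≡ 445^2 = 198025 ≡ 597
41^32 ≡ 597^2 = 356409 ≡ 13
41^64 ≡ 13^2 = 169
41^128 ≡ 169^2 = 28561 ≡ 357
41^256 ≡ 357^2 = 127449 ≡ 531
505 = 256 + 128 + 64 + 32 + 16 + 8 + 1, so 41^505 ≡ 531·357·169·13·597·445·41 ≡ 373 (mod 641)
R · y^e mod p:
6^2 = 36
6^4 ≡ 36^2 = 1296 ≡ 14
6^8 ≡ 14^2 = 196
6^16 ≡ 196^2 = 38416 ≡ 597
6^32 ≡ 597^2 = 356409 ≡ 13
6^64 ≡ 13^2 = 169
6^128 ≡ 169^2 = 28561 ≡ 357
6^256 ≡ 357^2 = 127449 ≡ 531
6^512 ≡ 531^2 = 281961 ≡ 562
533 = 512 + 16 + 4 + 1, so 6^533 ≡ 562·597·14·6 ≡ 329 (mod 641)
157·329 = 51653 ≡ 373 (mod 641)
373 ≡ 373 (mod 641); signature holds.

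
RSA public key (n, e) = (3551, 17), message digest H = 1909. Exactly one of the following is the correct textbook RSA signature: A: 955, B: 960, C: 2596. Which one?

Candidate A: Squares mod 3551: 955^1≡955, 955^2≡2969, 955^4≡1379, 955^8≡1856, 955^16≡266; 17 = 16 + 1, so 955^17 ≡ 266·955 ≡ 1909 (mod 3551)
  → matches H = 1909
Candidate B: Squares mod 3551: 960^1≡960, 960^2≡1891, 960^4≡24, 960^8≡576, 960^16≡1533; 17 = 16 + 1, so 960^17 ≡ 1533·960 ≡ 1566 (mod 3551)
Candidate C: Squares mod 3551: 2596^1≡2596, 2596^2≡2969, 2596^4≡1379, 2596^8≡1856, 2596^16≡266; 17 = 16 + 1, so 2596^17 ≡ 266·2596 ≡ 1642 (mod 3551)

A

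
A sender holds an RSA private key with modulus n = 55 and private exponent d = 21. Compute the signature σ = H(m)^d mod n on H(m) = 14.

14

(H(m))^2 ≡ 14^2 = 196 ≡ 31
(H(m))^4 ≡ 31^2 = 961 ≡ 26
(H(m))^8 ≡ 26^2 = 676 ≡ 16
(H(m))^16 ≡ 16^2 = 256 ≡ 36
21 = 16 + 4 + 1, so (H(m))^21 ≡ 36·26·14 ≡ 14 (mod 55)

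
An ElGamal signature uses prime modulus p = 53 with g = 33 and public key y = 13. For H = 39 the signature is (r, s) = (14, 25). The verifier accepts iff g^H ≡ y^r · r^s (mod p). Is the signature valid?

invalid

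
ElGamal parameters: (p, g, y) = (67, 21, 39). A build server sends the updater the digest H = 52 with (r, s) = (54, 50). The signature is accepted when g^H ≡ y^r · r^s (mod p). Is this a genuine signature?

genuine

Left side g^H mod p:
Squares mod 67: 21^1≡21, 21^2≡39, 21^4≡47, 21^8≡65, 21^16≡4, 21^32≡16
52 = 32 + 16 + 4, so 21^52 ≡ 16·4·47 ≡ 60 (mod 67)
Right side y^r · r^s mod p:
Squares mod 67: 39^1≡39, 39^2≡47, 39^4≡65, 39^8≡4, 39^16≡16, 39^32≡55
54 = 32 + 16 + 4 + 2, so 39^54 ≡ 55·16·65·47 ≡ 25 (mod 67)
Squares mod 67: 54^1≡54, 54^2≡35, 54^4≡19, 54^8≡26, 54^16≡6, 54^32≡36
50 = 32 + 16 + 2, so 54^50 ≡ 36·6·35 ≡ 56 (mod 67)
25·56 = 1400 ≡ 60 (mod 67)
60 ≡ 60 (mod 67), so the signature is genuine.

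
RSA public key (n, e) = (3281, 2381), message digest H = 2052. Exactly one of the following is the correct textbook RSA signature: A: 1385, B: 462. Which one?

Candidate A: Squares mod 3281: 1385^1≡1385, 1385^2≡2121, 1385^4≡390, 1385^8≡1174, 1385^16≡256, 1385^32≡3197, 1385^64≡494, 1385^128≡1242, 1385^256≡494, 1385^512≡1242, 1385^1024≡494, 1385^2048≡1242; 2381 = 2048 + 256 + 64 + 8 + 4 + 1, so 1385^2381 ≡ 1242·494·494·1174·390·1385 ≡ 706 (mod 3281)
Candidate B: Squares mod 3281: 462^1≡462, 462^2≡179, 462^4≡2512, 462^8≡781, 462^16≡2976, 462^32≡1157, 462^64≡1, 462^128≡1, 462^256≡1, 462^512≡1, 462^1024≡1, 462^2048≡1; 2381 = 2048 + 256 + 64 + 8 + 4 + 1, so 462^2381 ≡ 1·1·1·781·2512·462 ≡ 2052 (mod 3281)
  → matches H = 2052

B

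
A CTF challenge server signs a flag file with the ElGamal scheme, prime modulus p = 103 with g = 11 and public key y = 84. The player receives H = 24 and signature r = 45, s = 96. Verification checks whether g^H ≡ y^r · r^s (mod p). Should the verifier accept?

Left side g^H mod p:
11^2 = 121 ≡ 18
11^4 ≡ 18^2 = 324 ≡ 15
11^8 ≡ 15^2 = 225 ≡ 19
11^16 ≡ 19^2 = 361 ≡ 52
24 = 16 + 8, so 11^24 ≡ 52·19 ≡ 61 (mod 103)
Right side y^r · r^s mod p:
84^2 = 7056 ≡ 52
84^4 ≡ 52^2 = 2704 ≡ 26
84^8 ≡ 26^2 = 676 ≡ 58
84^16 ≡ 58^2 = 3364 ≡ 68
84^32 ≡ 68^2 = 4624 ≡ 92
45 = 32 + 8 + 4 + 1, so 84^45 ≡ 92·58·26·84 ≡ 95 (mod 103)
45^2 = 2025 ≡ 68
45^4 ≡ 68^2 = 4624 ≡ 92
45^8 ≡ 92^2 = 8464 ≡ 18
45^16 ≡ 18^2 = 324 ≡ 15
45^32 ≡ 15^2 = 225 ≡ 19
45^64 ≡ 19^2 = 361 ≡ 52
96 = 64 + 32, so 45^96 ≡ 52·19 ≡ 61 (mod 103)
95·61 = 5795 ≡ 27 (mod 103)
61 ≠ 27, so verification fails.

reject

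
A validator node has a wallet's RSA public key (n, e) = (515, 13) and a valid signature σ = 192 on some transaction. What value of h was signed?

172

Squares mod 515: σ^1≡192, σ^2≡299, σ^4≡306, σ^8≡421
13 = 8 + 4 + 1, so σ^13 ≡ 421·306·192 ≡ 172 (mod 515)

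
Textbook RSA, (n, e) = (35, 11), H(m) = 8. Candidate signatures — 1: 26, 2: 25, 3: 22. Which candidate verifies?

3

Candidate 1: Squares mod 35: 26^1≡26, 26^2≡11, 26^4≡16, 26^8≡11; 11 = 8 + 2 + 1, so 26^11 ≡ 11·11·26 ≡ 31 (mod 35)
Candidate 2: Squares mod 35: 25^1≡25, 25^2≡30, 25^4≡25, 25^8≡30; 11 = 8 + 2 + 1, so 25^11 ≡ 30·30·25 ≡ 30 (mod 35)
Candidate 3: Squares mod 35: 22^1≡22, 22^2≡29, 22^4≡1, 22^8≡1; 11 = 8 + 2 + 1, so 22^11 ≡ 1·29·22 ≡ 8 (mod 35)
  → matches H(m) = 8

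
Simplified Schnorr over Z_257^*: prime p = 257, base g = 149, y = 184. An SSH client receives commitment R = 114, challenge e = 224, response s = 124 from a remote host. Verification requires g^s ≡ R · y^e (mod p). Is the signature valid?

invalid

g^s mod p:
Squares mod 257: 149^1≡149, 149^2≡99, 149^4≡35, 149^8≡197, 149^16≡2, 149^32≡4, 149^64≡16
124 = 64 + 32 + 16 + 8 + 4, so 149^124 ≡ 16·4·2·197·35 ≡ 22 (mod 257)
R · y^e mod p:
Squares mod 257: 184^1≡184, 184^2≡189, 184^4≡255, 184^8≡4, 184^16≡16, 184^32≡256, 184^64≡1, 184^128≡1
224 = 128 + 64 + 32, so 184^224 ≡ 1·1·256 ≡ 256 (mod 257)
114·256 = 29184 ≡ 143 (mod 257)
22 ≠ 143; the check fails.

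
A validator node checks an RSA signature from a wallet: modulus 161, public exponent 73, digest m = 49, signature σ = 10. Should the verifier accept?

reject

σ^2 ≡ 10^2 = 100
σ^4 ≡ 100^2 = 10000 ≡ 18
σ^8 ≡ 18^2 = 324 ≡ 2
σ^16 ≡ 2^2 = 4
σ^32 ≡ 4^2 = 16
σ^64 ≡ 16^2 = 256 ≡ 95
73 = 64 + 8 + 1, so σ^73 ≡ 95·2·10 ≡ 129 (mod 161)
The recovered value 129 does not match the digest 49.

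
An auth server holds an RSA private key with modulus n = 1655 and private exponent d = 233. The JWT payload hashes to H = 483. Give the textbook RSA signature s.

H^2 ≡ 483^2 = 233289 ≡ 1589
H^4 ≡ 1589^2 = 2524921 ≡ 1046
H^8 ≡ 1046^2 = 1094116 ≡ 161
H^16 ≡ 161^2 = 25921 ≡ 1096
H^32 ≡ 1096^2 = 1201216 ≡ 1341
H^64 ≡ 1341^2 = 1798281 ≡ 951
H^128 ≡ 951^2 = 904401 ≡ 771
233 = 128 + 64 + 32 + 8 + 1, so H^233 ≡ 771·951·1341·161·483 ≡ 1233 (mod 1655)

1233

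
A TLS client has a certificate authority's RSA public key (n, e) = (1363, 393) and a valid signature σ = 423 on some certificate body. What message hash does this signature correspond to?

Squares mod 1363: σ^1≡423, σ^2≡376, σ^4≡987, σ^8≡987, σ^16≡987, σ^32≡987, σ^64≡987, σ^128≡987, σ^256≡987
393 = 256 + 128 + 8 + 1, so σ^393 ≡ 987·987·987·423 ≡ 423 (mod 1363)

423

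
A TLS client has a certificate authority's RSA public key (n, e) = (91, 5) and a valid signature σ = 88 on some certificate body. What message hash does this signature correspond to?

σ^2 ≡ 88^2 = 7744 ≡ 9
σ^4 ≡ 9^2 = 81
5 = 4 + 1, so σ^5 ≡ 81·88 ≡ 30 (mod 91)

30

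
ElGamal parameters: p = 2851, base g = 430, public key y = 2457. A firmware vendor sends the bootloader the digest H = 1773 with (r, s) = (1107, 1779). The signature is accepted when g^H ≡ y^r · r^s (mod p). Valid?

Left side g^H mod p:
430^2 = 184900 ≡ 2436
430^4 ≡ 2436^2 = 5934096 ≡ 1165
430^8 ≡ 1165^2 = 1357225 ≡ 149
430^16 ≡ 149^2 = 22201 ≡ 2244
430^32 ≡ 2244^2 = 5035536 ≡ 670
430^64 ≡ 670^2 = 448900 ≡ 1293
430^128 ≡ 1293^2 = 1671849 ≡ 1163
430^256 ≡ 1163^2 = 1352569 ≡ 1195
430^512 ≡ 1195^2 = 1428025 ≡ 2525
430^1024 ≡ 2525^2 = 6375625 ≡ 789
1773 = 1024 + 512 + 128 + 64 + 32 + 8 + 4 + 1, so 430^1773 ≡ 789·2525·1163·1293·670·149·1165·430 ≡ 1003 (mod 2851)
Right side y^r · r^s mod p:
2457^2 = 6036849 ≡ 1282
2457^4 ≡ 1282^2 = 1643524 ≡ 1348
2457^8 ≡ 1348^2 = 1817104 ≡ 1017
2457^16 ≡ 1017^2 = 1034289 ≡ 2227
2457^32 ≡ 2227^2 = 4959529 ≡ 1640
2457^64 ≡ 1640^2 = 2689600 ≡ 1107
2457^128 ≡ 1107^2 = 1225449 ≡ 2370
2457^256 ≡ 2370^2 = 5616900 ≡ 430
2457^512 ≡ 430^2 = 184900 ≡ 2436
2457^1024 ≡ 2436^2 = 5934096 ≡ 1165
1107 = 1024 + 64 + 16 + 2 + 1, so 2457^1107 ≡ 1165·1107·2227·1282·2457 ≡ 1640 (mod 2851)
1107^2 = 1225449 ≡ 2370
1107^4 ≡ 2370^2 = 5616900 ≡ 430
1107^8 ≡ 430^2 = 184900 ≡ 2436
1107^16 ≡ 2436^2 = 5934096 ≡ 1165
1107^32 ≡ 1165^2 = 1357225 ≡ 149
1107^64 ≡ 149^2 = 22201 ≡ 2244
1107^128 ≡ 2244^2 = 5035536 ≡ 670
1107^256 ≡ 670^2 = 448900 ≡ 1293
1107^512 ≡ 1293^2 = 1671849 ≡ 1163
1107^1024 ≡ 1163^2 = 1352569 ≡ 1195
1779 = 1024 + 512 + 128 + 64 + 32 + 16 + 2 + 1, so 1107^1779 ≡ 1195·1163·670·2244·149·1165·2370·1107 ≡ 430 (mod 2851)
1640·430 = 705200 ≡ 1003 (mod 2851)
1003 ≡ 1003 (mod 2851), so the signature is genuine.

yes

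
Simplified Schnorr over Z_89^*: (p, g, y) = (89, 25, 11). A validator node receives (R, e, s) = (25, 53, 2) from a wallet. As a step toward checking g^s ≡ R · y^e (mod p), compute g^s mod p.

2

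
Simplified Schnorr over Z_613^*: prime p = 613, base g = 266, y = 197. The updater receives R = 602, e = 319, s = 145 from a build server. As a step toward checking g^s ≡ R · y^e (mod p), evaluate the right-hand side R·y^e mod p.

174

Squares mod 613: 197^1≡197, 197^2≡190, 197^4≡546, 197^8≡198, 197^16≡585, 197^32≡171, 197^64≡430, 197^128≡387, 197^256≡197
319 = 256 + 32 + 16 + 8 + 4 + 2 + 1, so 197^319 ≡ 197·171·585·198·546·190·197 ≡ 430 (mod 613)
R · y^e ≡ 602·430 = 258860 ≡ 174 (mod 613)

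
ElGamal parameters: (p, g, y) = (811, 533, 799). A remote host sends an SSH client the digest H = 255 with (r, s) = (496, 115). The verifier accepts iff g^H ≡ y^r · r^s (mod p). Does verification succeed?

fails

Left side g^H mod p:
533^2 = 284089 ≡ 239
533^4 ≡ 239^2 = 57121 ≡ 351
533^8 ≡ 351^2 = 123201 ≡ 740
533^16 ≡ 740^2 = 547600 ≡ 175
533^32 ≡ 175^2 = 30625 ≡ 618
533^64 ≡ 618^2 = 381924 ≡ 754
533^128 ≡ 754^2 = 568516 ≡ 5
255 = 128 + 64 + 32 + 16 + 8 + 4 + 2 + 1, so 533^255 ≡ 5·754·618·175·740·351·239·533 ≡ 32 (mod 811)
Right side y^r · r^s mod p:
799^2 = 638401 ≡ 144
799^4 ≡ 144^2 = 20736 ≡ 461
799^8 ≡ 461^2 = 212521 ≡ 39
799^16 ≡ 39^2 = 1521 ≡ 710
799^32 ≡ 710^2 = 504100 ≡ 469
799^64 ≡ 469^2 = 219961 ≡ 180
799^128 ≡ 180^2 = 32400 ≡ 771
799^256 ≡ 771^2 = 594441 ≡ 789
496 = 256 + 128 + 64 + 32 + 16, so 799^496 ≡ 789·771·180·469·710 ≡ 750 (mod 811)
496^2 = 246016 ≡ 283
496^4 ≡ 283^2 = 80089 ≡ 611
496^8 ≡ 611^2 = 373321 ≡ 261
496^16 ≡ 261^2 = 68121 ≡ 808
496^32 ≡ 808^2 = 652864 ≡ 9
496^64 ≡ 9^2 = 81
115 = 64 + 32 + 16 + 2 + 1, so 496^115 ≡ 81·9·808·283·496 ≡ 581 (mod 811)
750·581 = 435750 ≡ 243 (mod 811)
32 ≠ 243, so verification fails.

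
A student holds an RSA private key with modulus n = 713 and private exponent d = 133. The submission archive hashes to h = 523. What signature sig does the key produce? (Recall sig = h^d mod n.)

h^133 mod 713 = 339

339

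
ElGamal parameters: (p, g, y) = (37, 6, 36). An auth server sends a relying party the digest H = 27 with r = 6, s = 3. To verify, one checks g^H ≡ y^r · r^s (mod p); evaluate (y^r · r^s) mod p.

31

Squares mod 37: 36^1≡36, 36^2≡1, 36^4≡1
6 = 4 + 2, so 36^6 ≡ 1·1 ≡ 1 (mod 37)
Squares mod 37: 6^1≡6, 6^2≡36
3 = 2 + 1, so 6^3 ≡ 36·6 ≡ 31 (mod 37)
y^r · r^s ≡ 1·31 = 31 ≡ 31 (mod 37)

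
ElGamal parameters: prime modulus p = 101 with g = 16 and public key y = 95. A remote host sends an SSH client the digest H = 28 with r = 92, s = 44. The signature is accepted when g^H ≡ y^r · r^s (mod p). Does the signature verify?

Left side g^H mod p:
16^2 = 256 ≡ 54
16^4 ≡ 54^2 = 2916 ≡ 88
16^8 ≡ 88^2 = 7744 ≡ 68
16^16 ≡ 68^2 = 4624 ≡ 79
28 = 16 + 8 + 4, so 16^28 ≡ 79·68·88 ≡ 56 (mod 101)
Right side y^r · r^s mod p:
95^2 = 9025 ≡ 36
95^4 ≡ 36^2 = 1296 ≡ 84
95^8 ≡ 84^2 = 7056 ≡ 87
95^16 ≡ 87^2 = 7569 ≡ 95
95^32 ≡ 95^2 = 9025 ≡ 36
95^64 ≡ 36^2 = 1296 ≡ 84
92 = 64 + 16 + 8 + 4, so 95^92 ≡ 84·95·87·84 ≡ 36 (mod 101)
92^2 = 8464 ≡ 81
92^4 ≡ 81^2 = 6561 ≡ 97
92^8 ≡ 97^2 = 9409 ≡ 16
92^16 ≡ 16^2 = 256 ≡ 54
92^32 ≡ 54^2 = 2916 ≡ 88
44 = 32 + 8 + 4, so 92^44 ≡ 88·16·97 ≡ 24 (mod 101)
36·24 = 864 ≡ 56 (mod 101)
56 ≡ 56 (mod 101), so the signature is genuine.

verifies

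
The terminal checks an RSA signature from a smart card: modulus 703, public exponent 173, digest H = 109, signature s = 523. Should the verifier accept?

accept

Squares mod 703: s^1≡523, s^2≡62, s^4≡329, s^8≡682, s^16≡441, s^32≡453, s^64≡636, s^128≡271
173 = 128 + 32 + 8 + 4 + 1, so s^173 ≡ 271·453·682·329·523 ≡ 109 (mod 703)
s^173 mod 703 = 109 matches H.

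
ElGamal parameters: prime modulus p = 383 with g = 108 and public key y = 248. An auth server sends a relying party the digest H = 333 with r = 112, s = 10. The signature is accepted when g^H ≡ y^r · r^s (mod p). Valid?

no

Left side g^H mod p:
108^2 = 11664 ≡ 174
108^4 ≡ 174^2 = 30276 ≡ 19
108^8 ≡ 19^2 = 361
108^16 ≡ 361^2 = 130321 ≡ 101
108^32 ≡ 101^2 = 10201 ≡ 243
108^64 ≡ 243^2 = 59049 ≡ 67
108^128 ≡ 67^2 = 4489 ≡ 276
108^256 ≡ 276^2 = 76176 ≡ 342
333 = 256 + 64 + 8 + 4 + 1, so 108^333 ≡ 342·67·361·19·108 ≡ 147 (mod 383)
Right side y^r · r^s mod p:
248^2 = 61504 ≡ 224
248^4 ≡ 224^2 = 50176 ≡ 3
248^8 ≡ 3^2 = 9
248^16 ≡ 9^2 = 81
248^32 ≡ 81^2 = 6561 ≡ 50
248^64 ≡ 50^2 = 2500 ≡ 202
112 = 64 + 32 + 16, so 248^112 ≡ 202·50·81 ≡ 12 (mod 383)
112^2 = 12544 ≡ 288
112^4 ≡ 288^2 = 82944 ≡ 216
112^8 ≡ 216^2 = 46656 ≡ 313
10 = 8 + 2, so 112^10 ≡ 313·288 ≡ 139 (mod 383)
12·139 = 1668 ≡ 136 (mod 383)
147 ≠ 136, so verification fails.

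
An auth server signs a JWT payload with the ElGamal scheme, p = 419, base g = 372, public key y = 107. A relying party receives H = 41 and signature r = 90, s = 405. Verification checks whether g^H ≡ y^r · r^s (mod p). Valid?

Left side g^H mod p:
Squares mod 419: 372^1≡372, 372^2≡114, 372^4≡7, 372^8≡49, 372^16≡306, 372^32≡199
41 = 32 + 8 + 1, so 372^41 ≡ 199·49·372 ≡ 89 (mod 419)
Right side y^r · r^s mod p:
Squares mod 419: 107^1≡107, 107^2≡136, 107^4≡60, 107^8≡248, 107^16≡330, 107^32≡379, 107^64≡343
90 = 64 + 16 + 8 + 2, so 107^90 ≡ 343·330·248·136 ≡ 329 (mod 419)
Squares mod 419: 90^1≡90, 90^2≡139, 90^4≡47, 90^8≡114, 90^16≡7, 90^32≡49, 90^64≡306, 90^128≡199, 90^256≡215
405 = 256 + 128 + 16 + 4 + 1, so 90^405 ≡ 215·199·7·47·90 ≡ 171 (mod 419)
329·171 = 56259 ≡ 113 (mod 419)
89 ≠ 113, so verification fails.

no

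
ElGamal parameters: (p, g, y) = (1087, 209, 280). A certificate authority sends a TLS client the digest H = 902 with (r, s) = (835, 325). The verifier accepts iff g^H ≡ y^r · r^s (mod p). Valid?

Left side g^H mod p:
Squares mod 1087: 209^1≡209, 209^2≡201, 209^4≡182, 209^8≡514, 209^16≡55, 209^32≡851, 209^64≡259, 209^128≡774, 209^256≡139, 209^512≡842
902 = 512 + 256 + 128 + 4 + 2, so 209^902 ≡ 842·139·774·182·201 ≡ 903 (mod 1087)
Right side y^r · r^s mod p:
Squares mod 1087: 280^1≡280, 280^2≡136, 280^4≡17, 280^8≡289, 280^16≡909, 280^32≡161, 280^64≡920, 280^128≡714, 280^256≡1080, 280^512≡49
835 = 512 + 256 + 64 + 2 + 1, so 280^835 ≡ 49·1080·920·136·280 ≡ 407 (mod 1087)
Squares mod 1087: 835^1≡835, 835^2≡458, 835^4≡1060, 835^8≡729, 835^16≡985, 835^32≡621, 835^64≡843, 835^128≡838, 835^256≡42
325 = 256 + 64 + 4 + 1, so 835^325 ≡ 42·843·1060·835 ≡ 397 (mod 1087)
407·397 = 161579 ≡ 703 (mod 1087)
903 ≠ 703, so verification fails.

no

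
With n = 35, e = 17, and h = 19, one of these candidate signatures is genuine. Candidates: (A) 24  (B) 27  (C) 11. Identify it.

A

Candidate A: 24^17 mod 35 = 19
  → matches h = 19
Candidate B: 27^17 mod 35 = 27
Candidate C: 11^17 mod 35 = 16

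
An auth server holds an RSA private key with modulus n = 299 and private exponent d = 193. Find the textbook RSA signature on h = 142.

h^2 ≡ 142^2 = 20164 ≡ 131
h^4 ≡ 131^2 = 17161 ≡ 118
h^8 ≡ 118^2 = 13924 ≡ 170
h^16 ≡ 170^2 = 28900 ≡ 196
h^32 ≡ 196^2 = 38416 ≡ 144
h^64 ≡ 144^2 = 20736 ≡ 105
h^128 ≡ 105^2 = 11025 ≡ 261
193 = 128 + 64 + 1, so h^193 ≡ 261·105·142 ≡ 25 (mod 299)

25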